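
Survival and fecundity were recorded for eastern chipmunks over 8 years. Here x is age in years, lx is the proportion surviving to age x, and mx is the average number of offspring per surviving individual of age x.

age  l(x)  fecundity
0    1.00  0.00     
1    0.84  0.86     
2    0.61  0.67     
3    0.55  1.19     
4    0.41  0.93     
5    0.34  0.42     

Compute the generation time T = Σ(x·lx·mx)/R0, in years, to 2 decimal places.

lx·mx: 0, 0.7224, 0.4087, 0.6545, 0.3813, 0.1428 → R0 = 2.3097
x·lx·mx: 0, 0.7224, 0.8174, 1.9635, 1.5252, 0.714 → Σ = 5.7425
T = 5.7425 / 2.3097 = 2.486254… → 2.49

2.49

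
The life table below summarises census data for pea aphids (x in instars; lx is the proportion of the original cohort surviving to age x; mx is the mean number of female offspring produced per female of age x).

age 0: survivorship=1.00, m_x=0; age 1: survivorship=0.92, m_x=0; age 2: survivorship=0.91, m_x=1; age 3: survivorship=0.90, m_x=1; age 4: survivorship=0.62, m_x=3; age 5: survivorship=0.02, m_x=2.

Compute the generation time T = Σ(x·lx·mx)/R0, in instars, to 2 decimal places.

3.28

lx·mx: 0, 0, 0.91, 0.9, 1.86, 0.04 → R0 = 3.71
x·lx·mx: 0, 0, 1.82, 2.7, 7.44, 0.2 → Σ = 12.16
T = 12.16 / 3.71 = 3.277628… → 3.28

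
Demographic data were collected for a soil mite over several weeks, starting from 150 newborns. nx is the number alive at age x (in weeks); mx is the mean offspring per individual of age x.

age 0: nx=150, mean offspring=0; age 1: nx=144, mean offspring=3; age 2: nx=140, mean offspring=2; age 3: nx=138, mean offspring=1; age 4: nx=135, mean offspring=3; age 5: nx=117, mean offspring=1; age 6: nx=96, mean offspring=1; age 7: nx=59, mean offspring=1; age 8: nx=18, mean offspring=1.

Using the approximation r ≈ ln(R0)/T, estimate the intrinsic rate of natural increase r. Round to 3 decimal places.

0.760

lx = nx/n0 = nx/150: 1, 0.96, 0.93333…, 0.92, 0.9, 0.78, 0.64, 0.39333…, 0.12
R0 = Σ lx·mx = 0 + 2.88 + 1.86667… + 0.92 + 2.7 + 0.78 + 0.64 + 0.39333… + 0.12 = 10.3…
Σ x·lx·mx = 31.626667…; T = 31.626667…/10.3… = 3.07055…
r ≈ ln(R0)/T = ln(10.3…)/3.07055… = 0.75952… → 0.760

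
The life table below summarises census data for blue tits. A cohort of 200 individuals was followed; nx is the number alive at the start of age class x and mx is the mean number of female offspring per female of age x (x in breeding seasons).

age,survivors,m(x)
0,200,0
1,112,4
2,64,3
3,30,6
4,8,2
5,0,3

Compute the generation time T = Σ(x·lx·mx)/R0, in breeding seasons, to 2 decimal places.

1.72

lx = nx/n0 = nx/200: 1, 0.56, 0.32, 0.15, 0.04, 0
lx·mx: 0, 2.24, 0.96, 0.9, 0.08, 0 → R0 = 4.18
x·lx·mx: 0, 2.24, 1.92, 2.7, 0.32, 0 → Σ = 7.18
T = 7.18 / 4.18 = 1.717703… → 1.72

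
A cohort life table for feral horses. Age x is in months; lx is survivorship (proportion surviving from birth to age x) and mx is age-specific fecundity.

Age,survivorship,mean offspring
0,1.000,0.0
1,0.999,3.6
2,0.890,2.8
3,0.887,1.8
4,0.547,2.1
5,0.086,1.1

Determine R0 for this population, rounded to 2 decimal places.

8.93

lx·mx by age: 0, 3.5964, 2.492, 1.5966, 1.1487, 0.0946
R0 = Σ lx·mx = 8.9283 → 8.93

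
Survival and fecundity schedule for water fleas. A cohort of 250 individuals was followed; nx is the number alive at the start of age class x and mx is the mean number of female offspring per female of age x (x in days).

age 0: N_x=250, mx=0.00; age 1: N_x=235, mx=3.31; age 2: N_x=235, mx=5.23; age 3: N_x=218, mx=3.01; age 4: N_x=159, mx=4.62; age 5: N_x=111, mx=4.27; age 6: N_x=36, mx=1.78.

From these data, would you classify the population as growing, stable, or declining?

lx = nx/n0 = nx/250: 1, 0.94, 0.94, 0.872, 0.636, 0.444, 0.144
R0 = Σ lx·mx = 0 + 3.1114 + 4.9162 + 2.62472 + 2.93832 + 1.89588 + 0.25632 = 15.74284
R0 > 1, so the population is growing.

growing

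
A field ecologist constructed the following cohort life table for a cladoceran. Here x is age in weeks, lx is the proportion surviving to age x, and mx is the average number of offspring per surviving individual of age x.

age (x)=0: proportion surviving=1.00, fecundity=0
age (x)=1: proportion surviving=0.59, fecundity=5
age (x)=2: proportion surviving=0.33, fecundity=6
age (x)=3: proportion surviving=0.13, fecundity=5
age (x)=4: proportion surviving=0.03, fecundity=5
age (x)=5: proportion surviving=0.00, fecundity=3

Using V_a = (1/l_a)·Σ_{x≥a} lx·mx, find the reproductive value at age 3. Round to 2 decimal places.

lx·mx for x ≥ 3: 0.65, 0.15, 0 → sum = 0.8
V_3 = 0.8 / l_3 = 0.8 / 0.13 = 6.153846… → 6.15

6.15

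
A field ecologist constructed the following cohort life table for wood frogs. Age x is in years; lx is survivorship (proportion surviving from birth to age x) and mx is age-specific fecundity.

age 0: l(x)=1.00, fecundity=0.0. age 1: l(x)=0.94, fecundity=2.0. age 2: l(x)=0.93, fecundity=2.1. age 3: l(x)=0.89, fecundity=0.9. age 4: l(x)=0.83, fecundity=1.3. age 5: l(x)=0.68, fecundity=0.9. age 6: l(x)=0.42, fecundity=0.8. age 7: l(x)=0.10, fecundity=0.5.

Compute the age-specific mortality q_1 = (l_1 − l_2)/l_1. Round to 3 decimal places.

q_1 = (l_1 − l_2) / l_1 = (0.94 − 0.93) / 0.94
     = 0.01 / 0.94 = 0.010638… → 0.011

0.011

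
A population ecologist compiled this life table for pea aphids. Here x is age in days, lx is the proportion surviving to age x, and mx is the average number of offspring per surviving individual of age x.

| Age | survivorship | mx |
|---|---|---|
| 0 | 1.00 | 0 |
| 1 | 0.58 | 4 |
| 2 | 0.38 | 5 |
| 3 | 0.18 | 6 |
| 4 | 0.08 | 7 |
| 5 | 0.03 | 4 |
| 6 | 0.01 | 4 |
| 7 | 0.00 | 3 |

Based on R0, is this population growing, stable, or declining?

growing

R0 = Σ lx·mx = 0 + 2.32 + 1.9 + 1.08 + 0.56 + 0.12 + 0.04 + 0 = 6.02
R0 > 1, so the population is growing.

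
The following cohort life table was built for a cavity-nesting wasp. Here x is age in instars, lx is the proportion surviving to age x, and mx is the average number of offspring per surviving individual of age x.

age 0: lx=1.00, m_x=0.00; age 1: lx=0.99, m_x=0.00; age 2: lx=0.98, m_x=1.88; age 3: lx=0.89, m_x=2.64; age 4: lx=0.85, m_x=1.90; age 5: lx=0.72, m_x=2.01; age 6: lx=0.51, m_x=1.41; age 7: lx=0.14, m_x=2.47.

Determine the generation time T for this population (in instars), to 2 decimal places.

3.75

lx·mx: 0, 0, 1.8424, 2.3496, 1.615, 1.4472, 0.7191, 0.3458 → R0 = 8.3191
x·lx·mx: 0, 0, 3.6848, 7.0488, 6.46, 7.236, 4.3146, 2.4206 → Σ = 31.1648
T = 31.1648 / 8.3191 = 3.746174… → 3.75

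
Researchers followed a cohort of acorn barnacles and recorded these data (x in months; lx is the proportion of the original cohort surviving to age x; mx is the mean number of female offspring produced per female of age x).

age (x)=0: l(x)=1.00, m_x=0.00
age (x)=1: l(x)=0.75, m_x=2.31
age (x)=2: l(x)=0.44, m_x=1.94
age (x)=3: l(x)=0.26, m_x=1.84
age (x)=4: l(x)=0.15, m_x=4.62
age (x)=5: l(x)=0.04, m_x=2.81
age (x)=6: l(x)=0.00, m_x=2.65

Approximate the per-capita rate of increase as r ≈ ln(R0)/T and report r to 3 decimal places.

0.638

R0 = Σ lx·mx = 0 + 1.7325 + 0.8536 + 0.4784 + 0.693 + 0.1124 + 0 = 3.8699
Σ x·lx·mx = 8.2089; T = 8.2089/3.8699 = 2.12122…
r ≈ ln(R0)/T = ln(3.8699)/2.12122… = 0.63795… → 0.638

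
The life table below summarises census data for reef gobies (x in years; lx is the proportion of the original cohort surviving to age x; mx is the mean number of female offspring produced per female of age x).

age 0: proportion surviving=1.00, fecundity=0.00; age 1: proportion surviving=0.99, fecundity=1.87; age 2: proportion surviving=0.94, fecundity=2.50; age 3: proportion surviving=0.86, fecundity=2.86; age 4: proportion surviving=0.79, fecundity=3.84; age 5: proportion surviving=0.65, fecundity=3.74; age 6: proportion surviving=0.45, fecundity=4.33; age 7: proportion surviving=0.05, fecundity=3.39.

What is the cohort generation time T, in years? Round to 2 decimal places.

lx·mx: 0, 1.8513, 2.35, 2.4596, 3.0336, 2.431, 1.9485, 0.1695 → R0 = 14.2435
x·lx·mx: 0, 1.8513, 4.7, 7.3788, 12.1344, 12.155, 11.691, 1.1865 → Σ = 51.097
T = 51.097 / 14.2435 = 3.587391… → 3.59

3.59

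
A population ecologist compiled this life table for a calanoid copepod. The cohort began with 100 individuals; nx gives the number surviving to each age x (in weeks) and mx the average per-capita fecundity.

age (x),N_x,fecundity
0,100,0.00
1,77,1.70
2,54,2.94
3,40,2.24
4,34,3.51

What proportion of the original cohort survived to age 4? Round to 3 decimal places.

l_4 = n_4/n_0 = 34/100 = 0.34 → 0.340

0.340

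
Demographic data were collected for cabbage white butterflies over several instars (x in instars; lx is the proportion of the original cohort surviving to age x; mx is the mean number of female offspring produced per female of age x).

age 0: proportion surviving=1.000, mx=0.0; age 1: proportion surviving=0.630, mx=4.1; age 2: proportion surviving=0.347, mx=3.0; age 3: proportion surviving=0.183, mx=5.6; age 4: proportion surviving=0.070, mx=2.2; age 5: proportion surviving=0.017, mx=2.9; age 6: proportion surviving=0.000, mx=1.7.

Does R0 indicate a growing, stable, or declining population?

R0 = Σ lx·mx = 0 + 2.583 + 1.041 + 1.0248 + 0.154 + 0.0493 + 0 = 4.8521
R0 > 1, so the population is growing.

growing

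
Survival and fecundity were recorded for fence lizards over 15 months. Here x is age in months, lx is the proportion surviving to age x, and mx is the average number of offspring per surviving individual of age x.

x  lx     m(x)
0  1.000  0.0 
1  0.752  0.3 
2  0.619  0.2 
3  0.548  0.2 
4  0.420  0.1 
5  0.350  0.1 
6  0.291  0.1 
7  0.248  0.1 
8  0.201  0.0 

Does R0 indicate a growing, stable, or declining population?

R0 = Σ lx·mx = 0 + 0.2256 + 0.1238 + 0.1096 + 0.042 + 0.035 + 0.0291 + 0.0248 + 0 = 0.5899
R0 < 1, so the population is declining.

declining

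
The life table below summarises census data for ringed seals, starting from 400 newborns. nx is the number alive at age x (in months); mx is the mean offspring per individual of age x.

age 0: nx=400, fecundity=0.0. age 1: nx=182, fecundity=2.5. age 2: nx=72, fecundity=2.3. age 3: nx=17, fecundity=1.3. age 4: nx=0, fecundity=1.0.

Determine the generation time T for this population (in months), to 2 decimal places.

lx = nx/n0 = nx/400: 1, 0.455, 0.18, 0.0425, 0
lx·mx: 0, 1.1375, 0.414, 0.05525, 0 → R0 = 1.60675
x·lx·mx: 0, 1.1375, 0.828, 0.16575, 0 → Σ = 2.13125
T = 2.13125 / 1.60675 = 1.326435… → 1.33

1.33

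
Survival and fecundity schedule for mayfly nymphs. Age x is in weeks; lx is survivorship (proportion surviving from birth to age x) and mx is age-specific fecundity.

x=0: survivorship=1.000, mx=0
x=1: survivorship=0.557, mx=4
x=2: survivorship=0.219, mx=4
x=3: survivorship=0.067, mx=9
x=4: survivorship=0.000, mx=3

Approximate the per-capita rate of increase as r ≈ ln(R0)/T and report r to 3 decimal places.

R0 = Σ lx·mx = 0 + 2.228 + 0.876 + 0.603 + 0 = 3.707
Σ x·lx·mx = 5.789; T = 5.789/3.707 = 1.56164…
r ≈ ln(R0)/T = ln(3.707)/1.56164… = 0.839… → 0.839

0.839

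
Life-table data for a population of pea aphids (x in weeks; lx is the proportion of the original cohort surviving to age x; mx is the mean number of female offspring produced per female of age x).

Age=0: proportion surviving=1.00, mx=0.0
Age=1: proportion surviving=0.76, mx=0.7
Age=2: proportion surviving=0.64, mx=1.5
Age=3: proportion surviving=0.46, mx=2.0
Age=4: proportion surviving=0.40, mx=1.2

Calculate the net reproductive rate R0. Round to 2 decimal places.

2.89

lx·mx by age: 0, 0.532, 0.96, 0.92, 0.48
R0 = Σ lx·mx = 2.892 → 2.89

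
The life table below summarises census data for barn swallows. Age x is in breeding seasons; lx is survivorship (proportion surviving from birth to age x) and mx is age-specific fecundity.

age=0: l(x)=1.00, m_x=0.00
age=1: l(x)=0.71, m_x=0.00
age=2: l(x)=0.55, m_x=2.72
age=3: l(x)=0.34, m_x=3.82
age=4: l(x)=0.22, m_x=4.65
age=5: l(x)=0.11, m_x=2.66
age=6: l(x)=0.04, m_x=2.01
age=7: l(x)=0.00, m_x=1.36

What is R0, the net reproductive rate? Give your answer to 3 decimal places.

lx·mx by age: 0, 0, 1.496, 1.2988, 1.023, 0.2926, 0.0804, 0
R0 = Σ lx·mx = 4.1908 → 4.191

4.191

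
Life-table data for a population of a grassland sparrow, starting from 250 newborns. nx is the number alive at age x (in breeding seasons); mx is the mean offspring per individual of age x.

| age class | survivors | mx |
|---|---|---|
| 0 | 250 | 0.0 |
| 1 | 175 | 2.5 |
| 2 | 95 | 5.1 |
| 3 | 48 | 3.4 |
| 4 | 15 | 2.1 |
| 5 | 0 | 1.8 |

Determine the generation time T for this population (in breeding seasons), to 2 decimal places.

1.81

lx = nx/n0 = nx/250: 1, 0.7, 0.38, 0.192, 0.06, 0
lx·mx: 0, 1.75, 1.938, 0.6528, 0.126, 0 → R0 = 4.4668
x·lx·mx: 0, 1.75, 3.876, 1.9584, 0.504, 0 → Σ = 8.0884
T = 8.0884 / 4.4668 = 1.810782… → 1.81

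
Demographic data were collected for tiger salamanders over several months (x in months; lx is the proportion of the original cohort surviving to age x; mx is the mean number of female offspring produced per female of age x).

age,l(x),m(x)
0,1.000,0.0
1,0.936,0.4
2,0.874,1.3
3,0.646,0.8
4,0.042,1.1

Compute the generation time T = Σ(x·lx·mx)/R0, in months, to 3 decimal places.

2.113

lx·mx: 0, 0.3744, 1.1362, 0.5168, 0.0462 → R0 = 2.0736
x·lx·mx: 0, 0.3744, 2.2724, 1.5504, 0.1848 → Σ = 4.382
T = 4.382 / 2.0736 = 2.113233… → 2.113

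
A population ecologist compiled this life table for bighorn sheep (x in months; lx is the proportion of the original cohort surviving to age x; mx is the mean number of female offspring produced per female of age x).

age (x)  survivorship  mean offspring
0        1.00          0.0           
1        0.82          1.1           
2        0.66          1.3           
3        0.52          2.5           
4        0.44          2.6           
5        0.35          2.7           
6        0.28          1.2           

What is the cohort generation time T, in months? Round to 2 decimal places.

lx·mx: 0, 0.902, 0.858, 1.3, 1.144, 0.945, 0.336 → R0 = 5.485
x·lx·mx: 0, 0.902, 1.716, 3.9, 4.576, 4.725, 2.016 → Σ = 17.835
T = 17.835 / 5.485 = 3.251595… → 3.25

3.25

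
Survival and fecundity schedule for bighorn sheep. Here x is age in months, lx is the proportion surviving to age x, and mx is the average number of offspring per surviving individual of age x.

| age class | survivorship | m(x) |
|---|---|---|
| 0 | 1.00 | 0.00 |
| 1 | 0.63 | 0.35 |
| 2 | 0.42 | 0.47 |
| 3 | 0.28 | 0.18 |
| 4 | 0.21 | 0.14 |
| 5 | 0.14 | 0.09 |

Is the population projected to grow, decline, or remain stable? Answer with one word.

R0 = Σ lx·mx = 0 + 0.2205 + 0.1974 + 0.0504 + 0.0294 + 0.0126 = 0.5103
R0 < 1, so the population is declining.

declining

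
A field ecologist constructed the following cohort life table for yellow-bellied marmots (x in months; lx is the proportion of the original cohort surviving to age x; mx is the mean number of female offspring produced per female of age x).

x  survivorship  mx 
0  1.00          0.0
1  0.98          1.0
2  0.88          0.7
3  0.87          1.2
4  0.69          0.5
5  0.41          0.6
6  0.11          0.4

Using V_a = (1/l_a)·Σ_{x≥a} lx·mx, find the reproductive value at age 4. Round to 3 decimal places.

0.920

lx·mx for x ≥ 4: 0.345, 0.246, 0.044 → sum = 0.635
V_4 = 0.635 / l_4 = 0.635 / 0.69 = 0.92029… → 0.920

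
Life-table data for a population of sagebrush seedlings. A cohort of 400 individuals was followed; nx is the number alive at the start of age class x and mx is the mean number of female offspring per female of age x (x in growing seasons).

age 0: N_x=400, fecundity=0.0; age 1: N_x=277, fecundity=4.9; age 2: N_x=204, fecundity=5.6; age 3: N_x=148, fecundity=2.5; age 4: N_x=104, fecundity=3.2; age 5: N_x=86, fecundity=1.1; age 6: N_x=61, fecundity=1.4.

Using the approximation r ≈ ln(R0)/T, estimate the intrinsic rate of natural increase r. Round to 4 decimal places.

1.0216

lx = nx/n0 = nx/400: 1, 0.6925, 0.51, 0.37, 0.26, 0.215, 0.1525
R0 = Σ lx·mx = 0 + 3.39325 + 2.856 + 0.925 + 0.832 + 0.2365 + 0.2135 = 8.45625
Σ x·lx·mx = 17.67175; T = 17.67175/8.45625 = 2.08979…
r ≈ ln(R0)/T = ln(8.45625)/2.08979… = 1.021591… → 1.0216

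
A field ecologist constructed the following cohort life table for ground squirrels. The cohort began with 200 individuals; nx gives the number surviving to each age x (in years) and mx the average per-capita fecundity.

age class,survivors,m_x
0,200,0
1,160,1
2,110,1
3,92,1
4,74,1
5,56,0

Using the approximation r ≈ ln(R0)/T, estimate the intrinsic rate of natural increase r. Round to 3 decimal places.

0.357

lx = nx/n0 = nx/200: 1, 0.8, 0.55, 0.46, 0.37, 0.28
R0 = Σ lx·mx = 0 + 0.8 + 0.55 + 0.46 + 0.37 + 0 = 2.18
Σ x·lx·mx = 4.76; T = 4.76/2.18 = 2.18349…
r ≈ ln(R0)/T = ln(2.18)/2.18349… = 0.35692… → 0.357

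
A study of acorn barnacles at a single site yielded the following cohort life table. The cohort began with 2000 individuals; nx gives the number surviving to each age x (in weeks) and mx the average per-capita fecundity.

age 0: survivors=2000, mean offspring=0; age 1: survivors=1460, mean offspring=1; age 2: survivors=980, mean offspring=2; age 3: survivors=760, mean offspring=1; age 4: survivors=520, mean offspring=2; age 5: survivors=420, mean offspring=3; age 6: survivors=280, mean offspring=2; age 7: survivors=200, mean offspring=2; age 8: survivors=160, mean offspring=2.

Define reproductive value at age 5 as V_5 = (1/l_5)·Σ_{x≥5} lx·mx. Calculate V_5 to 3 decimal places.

6.048

lx = nx/n0 = nx/2000: 1, 0.73, 0.49, 0.38, 0.26, 0.21, 0.14, 0.1, 0.08
lx·mx for x ≥ 5: 0.63, 0.28, 0.2, 0.16 → sum = 1.27
V_5 = 1.27 / l_5 = 1.27 / 0.21 = 6.047619… → 6.048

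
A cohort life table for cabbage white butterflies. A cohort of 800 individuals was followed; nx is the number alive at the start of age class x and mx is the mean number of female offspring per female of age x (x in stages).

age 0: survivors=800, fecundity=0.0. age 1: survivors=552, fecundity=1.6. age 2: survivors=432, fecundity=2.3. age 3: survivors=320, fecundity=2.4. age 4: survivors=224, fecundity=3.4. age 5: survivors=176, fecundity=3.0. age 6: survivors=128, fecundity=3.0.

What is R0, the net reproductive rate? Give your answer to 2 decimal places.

lx = nx/n0 = nx/800: 1, 0.69, 0.54, 0.4, 0.28, 0.22, 0.16
lx·mx by age: 0, 1.104, 1.242, 0.96, 0.952, 0.66, 0.48
R0 = Σ lx·mx = 5.398 → 5.40

5.40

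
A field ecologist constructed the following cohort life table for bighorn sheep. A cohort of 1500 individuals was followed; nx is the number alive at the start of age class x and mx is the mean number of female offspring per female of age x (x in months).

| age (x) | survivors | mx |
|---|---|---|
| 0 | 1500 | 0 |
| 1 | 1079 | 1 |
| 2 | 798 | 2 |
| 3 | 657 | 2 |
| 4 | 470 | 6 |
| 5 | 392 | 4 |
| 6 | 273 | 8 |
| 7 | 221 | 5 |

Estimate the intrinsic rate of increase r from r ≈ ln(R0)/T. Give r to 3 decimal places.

lx = nx/n0 = nx/1500: 1, 0.71933…, 0.532, 0.438, 0.31333…, 0.26133…, 0.182, 0.14733…
R0 = Σ lx·mx = 0 + 0.71933… + 1.064 + 0.876 + 1.88… + 1.04533… + 1.456 + 0.73667… = 7.777333…
Σ x·lx·mx = 32.114667…; T = 32.114667…/7.777333… = 4.12926…
r ≈ ln(R0)/T = ln(7.777333…)/4.12926… = 0.49675… → 0.497

0.497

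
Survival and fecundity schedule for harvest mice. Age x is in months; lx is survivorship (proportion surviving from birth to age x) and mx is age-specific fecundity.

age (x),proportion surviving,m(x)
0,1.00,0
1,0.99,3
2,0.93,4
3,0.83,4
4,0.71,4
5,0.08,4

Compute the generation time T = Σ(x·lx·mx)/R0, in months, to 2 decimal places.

2.53

lx·mx: 0, 2.97, 3.72, 3.32, 2.84, 0.32 → R0 = 13.17
x·lx·mx: 0, 2.97, 7.44, 9.96, 11.36, 1.6 → Σ = 33.33
T = 33.33 / 13.17 = 2.530752… → 2.53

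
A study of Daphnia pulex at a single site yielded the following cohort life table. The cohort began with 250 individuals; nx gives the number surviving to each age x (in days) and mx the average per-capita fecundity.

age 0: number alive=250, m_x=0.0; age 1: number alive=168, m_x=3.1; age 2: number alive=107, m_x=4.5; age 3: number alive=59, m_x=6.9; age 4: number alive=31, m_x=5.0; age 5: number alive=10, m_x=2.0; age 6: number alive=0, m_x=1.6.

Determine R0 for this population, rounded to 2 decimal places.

6.34

lx = nx/n0 = nx/250: 1, 0.672, 0.428, 0.236, 0.124, 0.04, 0
lx·mx by age: 0, 2.0832, 1.926, 1.6284, 0.62, 0.08, 0
R0 = Σ lx·mx = 6.3376 → 6.34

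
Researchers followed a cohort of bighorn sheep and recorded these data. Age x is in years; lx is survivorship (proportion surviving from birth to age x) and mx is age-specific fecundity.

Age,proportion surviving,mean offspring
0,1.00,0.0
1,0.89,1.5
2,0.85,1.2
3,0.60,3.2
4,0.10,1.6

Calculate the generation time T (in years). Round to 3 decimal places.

lx·mx: 0, 1.335, 1.02, 1.92, 0.16 → R0 = 4.435
x·lx·mx: 0, 1.335, 2.04, 5.76, 0.64 → Σ = 9.775
T = 9.775 / 4.435 = 2.204059… → 2.204

2.204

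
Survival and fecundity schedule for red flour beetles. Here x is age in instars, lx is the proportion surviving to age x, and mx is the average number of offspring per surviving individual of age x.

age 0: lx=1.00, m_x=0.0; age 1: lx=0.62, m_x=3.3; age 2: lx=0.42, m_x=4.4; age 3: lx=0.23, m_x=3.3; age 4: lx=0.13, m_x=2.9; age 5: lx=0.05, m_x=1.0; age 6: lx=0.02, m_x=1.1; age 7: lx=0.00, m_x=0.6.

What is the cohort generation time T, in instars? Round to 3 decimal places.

lx·mx: 0, 2.046, 1.848, 0.759, 0.377, 0.05, 0.022, 0 → R0 = 5.102
x·lx·mx: 0, 2.046, 3.696, 2.277, 1.508, 0.25, 0.132, 0 → Σ = 9.909
T = 9.909 / 5.102 = 1.94218… → 1.942

1.942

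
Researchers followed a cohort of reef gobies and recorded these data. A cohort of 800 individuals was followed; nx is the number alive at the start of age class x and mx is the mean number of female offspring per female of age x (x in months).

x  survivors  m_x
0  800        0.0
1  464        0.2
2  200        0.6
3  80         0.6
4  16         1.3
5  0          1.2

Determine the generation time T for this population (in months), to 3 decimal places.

1.989

lx = nx/n0 = nx/800: 1, 0.58, 0.25, 0.1, 0.02, 0
lx·mx: 0, 0.116, 0.15, 0.06, 0.026, 0 → R0 = 0.352
x·lx·mx: 0, 0.116, 0.3, 0.18, 0.104, 0 → Σ = 0.7
T = 0.7 / 0.352 = 1.988636… → 1.989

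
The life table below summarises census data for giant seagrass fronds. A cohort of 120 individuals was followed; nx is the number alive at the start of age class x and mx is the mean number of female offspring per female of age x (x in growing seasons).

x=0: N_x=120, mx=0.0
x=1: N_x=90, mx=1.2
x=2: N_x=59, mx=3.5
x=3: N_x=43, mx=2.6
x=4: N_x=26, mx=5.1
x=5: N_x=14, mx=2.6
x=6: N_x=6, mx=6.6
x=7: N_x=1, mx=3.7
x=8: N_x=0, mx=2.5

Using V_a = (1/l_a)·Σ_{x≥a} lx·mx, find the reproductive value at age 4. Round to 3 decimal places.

8.165

lx = nx/n0 = nx/120: 1, 0.75, 0.49167…, 0.35833…, 0.21667…, 0.11667…, 0.05, 0.00833…, 0
lx·mx for x ≥ 4: 1.105…, 0.303333…, 0.33, 0.030833…, 0 → sum = 1.769167…
V_4 = 1.769167… / l_4 = 1.769167… / 0.216667… = 8.165385… → 8.165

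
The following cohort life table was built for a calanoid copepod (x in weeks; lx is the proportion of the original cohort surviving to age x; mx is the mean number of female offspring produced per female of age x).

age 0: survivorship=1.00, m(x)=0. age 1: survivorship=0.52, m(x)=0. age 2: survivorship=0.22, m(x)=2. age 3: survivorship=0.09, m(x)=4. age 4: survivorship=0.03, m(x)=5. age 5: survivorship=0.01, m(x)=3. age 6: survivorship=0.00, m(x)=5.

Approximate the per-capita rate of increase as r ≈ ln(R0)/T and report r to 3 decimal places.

R0 = Σ lx·mx = 0 + 0 + 0.44 + 0.36 + 0.15 + 0.03 + 0 = 0.98
Σ x·lx·mx = 2.71; T = 2.71/0.98 = 2.76531…
r ≈ ln(R0)/T = ln(0.98)/2.76531… = -0.00731… → -0.007

-0.007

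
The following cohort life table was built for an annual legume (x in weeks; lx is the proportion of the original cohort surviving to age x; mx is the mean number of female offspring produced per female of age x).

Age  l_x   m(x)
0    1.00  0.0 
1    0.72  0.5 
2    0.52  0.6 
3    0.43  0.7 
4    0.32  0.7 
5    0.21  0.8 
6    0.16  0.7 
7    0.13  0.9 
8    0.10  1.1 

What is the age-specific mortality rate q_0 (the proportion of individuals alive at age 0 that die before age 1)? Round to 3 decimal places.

0.280

q_0 = (l_0 − l_1) / l_0 = (1 − 0.72) / 1
     = 0.28 / 1 = 0.28 → 0.280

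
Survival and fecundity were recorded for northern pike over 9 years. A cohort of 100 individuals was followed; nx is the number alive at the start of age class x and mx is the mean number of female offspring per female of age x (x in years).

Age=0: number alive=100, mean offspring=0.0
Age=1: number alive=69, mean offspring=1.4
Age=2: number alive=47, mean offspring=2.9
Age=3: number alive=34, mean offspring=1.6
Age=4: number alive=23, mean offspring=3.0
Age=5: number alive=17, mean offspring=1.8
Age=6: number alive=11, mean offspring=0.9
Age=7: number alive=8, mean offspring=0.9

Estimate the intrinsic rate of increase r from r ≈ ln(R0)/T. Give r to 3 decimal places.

0.527

lx = nx/n0 = nx/100: 1, 0.69, 0.47, 0.34, 0.23, 0.17, 0.11, 0.08
R0 = Σ lx·mx = 0 + 0.966 + 1.363 + 0.544 + 0.69 + 0.306 + 0.099 + 0.072 = 4.04
Σ x·lx·mx = 10.712; T = 10.712/4.04 = 2.65149…
r ≈ ln(R0)/T = ln(4.04)/2.65149… = 0.52659… → 0.527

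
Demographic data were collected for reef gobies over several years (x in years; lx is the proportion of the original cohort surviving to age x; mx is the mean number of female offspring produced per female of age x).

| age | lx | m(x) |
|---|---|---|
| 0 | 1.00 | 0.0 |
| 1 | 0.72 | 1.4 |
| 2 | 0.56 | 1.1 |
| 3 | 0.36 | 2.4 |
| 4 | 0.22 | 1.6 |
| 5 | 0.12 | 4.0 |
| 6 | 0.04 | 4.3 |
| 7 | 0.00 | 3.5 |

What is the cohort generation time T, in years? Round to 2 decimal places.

2.77

lx·mx: 0, 1.008, 0.616, 0.864, 0.352, 0.48, 0.172, 0 → R0 = 3.492
x·lx·mx: 0, 1.008, 1.232, 2.592, 1.408, 2.4, 1.032, 0 → Σ = 9.672
T = 9.672 / 3.492 = 2.769759… → 2.77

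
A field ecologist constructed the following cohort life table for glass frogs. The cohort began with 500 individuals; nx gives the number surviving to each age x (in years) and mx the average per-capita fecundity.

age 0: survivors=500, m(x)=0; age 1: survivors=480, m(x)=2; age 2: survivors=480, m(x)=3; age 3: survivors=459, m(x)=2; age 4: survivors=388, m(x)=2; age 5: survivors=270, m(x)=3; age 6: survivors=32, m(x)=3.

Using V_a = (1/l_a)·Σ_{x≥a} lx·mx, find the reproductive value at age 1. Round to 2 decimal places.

10.42

lx = nx/n0 = nx/500: 1, 0.96, 0.96, 0.918, 0.776, 0.54, 0.064
lx·mx for x ≥ 1: 1.92, 2.88, 1.836, 1.552, 1.62, 0.192 → sum = 10
V_1 = 10 / l_1 = 10 / 0.96 = 10.416667… → 10.42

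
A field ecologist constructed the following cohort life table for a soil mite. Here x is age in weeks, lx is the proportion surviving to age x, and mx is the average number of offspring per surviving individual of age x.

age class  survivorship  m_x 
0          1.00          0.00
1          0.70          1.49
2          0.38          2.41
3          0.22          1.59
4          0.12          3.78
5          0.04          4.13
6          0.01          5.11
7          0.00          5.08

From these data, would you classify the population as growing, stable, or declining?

growing

R0 = Σ lx·mx = 0 + 1.043 + 0.9158 + 0.3498 + 0.4536 + 0.1652 + 0.0511 + 0 = 2.9785
R0 > 1, so the population is growing.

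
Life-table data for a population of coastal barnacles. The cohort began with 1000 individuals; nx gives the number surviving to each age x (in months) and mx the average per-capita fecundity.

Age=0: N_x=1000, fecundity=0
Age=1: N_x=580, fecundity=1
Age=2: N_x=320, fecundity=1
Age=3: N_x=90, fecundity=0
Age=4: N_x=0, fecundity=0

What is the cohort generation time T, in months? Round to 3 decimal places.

1.356

lx = nx/n0 = nx/1000: 1, 0.58, 0.32, 0.09, 0
lx·mx: 0, 0.58, 0.32, 0, 0 → R0 = 0.9
x·lx·mx: 0, 0.58, 0.64, 0, 0 → Σ = 1.22
T = 1.22 / 0.9 = 1.355556… → 1.356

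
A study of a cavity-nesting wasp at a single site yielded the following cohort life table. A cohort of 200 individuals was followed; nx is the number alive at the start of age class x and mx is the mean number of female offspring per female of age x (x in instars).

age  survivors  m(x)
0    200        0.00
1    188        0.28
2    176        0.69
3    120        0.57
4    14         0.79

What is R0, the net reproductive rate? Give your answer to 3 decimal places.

lx = nx/n0 = nx/200: 1, 0.94, 0.88, 0.6, 0.07
lx·mx by age: 0, 0.2632, 0.6072, 0.342, 0.0553
R0 = Σ lx·mx = 1.2677 → 1.268

1.268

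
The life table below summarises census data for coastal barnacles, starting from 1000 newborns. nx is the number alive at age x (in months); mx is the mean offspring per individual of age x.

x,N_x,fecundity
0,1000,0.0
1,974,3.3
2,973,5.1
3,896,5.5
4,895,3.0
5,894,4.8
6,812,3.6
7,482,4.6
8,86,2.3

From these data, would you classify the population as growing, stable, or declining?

lx = nx/n0 = nx/1000: 1, 0.974, 0.973, 0.896, 0.895, 0.894, 0.812, 0.482, 0.086
R0 = Σ lx·mx = 0 + 3.2142 + 4.9623 + 4.928 + 2.685 + 4.2912 + 2.9232 + 2.2172 + 0.1978 = 25.4189
R0 > 1, so the population is growing.

growing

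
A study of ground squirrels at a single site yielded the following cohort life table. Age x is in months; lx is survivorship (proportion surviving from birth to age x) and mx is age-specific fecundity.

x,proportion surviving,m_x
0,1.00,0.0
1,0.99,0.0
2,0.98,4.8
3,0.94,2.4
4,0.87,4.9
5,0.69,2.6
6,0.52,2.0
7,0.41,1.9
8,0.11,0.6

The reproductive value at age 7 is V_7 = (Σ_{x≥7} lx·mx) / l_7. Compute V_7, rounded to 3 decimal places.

lx·mx for x ≥ 7: 0.779, 0.066 → sum = 0.845
V_7 = 0.845 / l_7 = 0.845 / 0.41 = 2.060976… → 2.061

2.061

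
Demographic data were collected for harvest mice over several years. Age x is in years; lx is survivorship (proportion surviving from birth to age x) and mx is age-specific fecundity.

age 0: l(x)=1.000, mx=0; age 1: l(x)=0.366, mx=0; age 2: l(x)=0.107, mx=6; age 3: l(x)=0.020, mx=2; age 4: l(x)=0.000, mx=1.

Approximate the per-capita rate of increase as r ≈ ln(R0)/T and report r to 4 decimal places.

R0 = Σ lx·mx = 0 + 0 + 0.642 + 0.04 + 0 = 0.682
Σ x·lx·mx = 1.404; T = 1.404/0.682 = 2.05865…
r ≈ ln(R0)/T = ln(0.682)/2.05865… = -0.185911… → -0.1859

-0.1859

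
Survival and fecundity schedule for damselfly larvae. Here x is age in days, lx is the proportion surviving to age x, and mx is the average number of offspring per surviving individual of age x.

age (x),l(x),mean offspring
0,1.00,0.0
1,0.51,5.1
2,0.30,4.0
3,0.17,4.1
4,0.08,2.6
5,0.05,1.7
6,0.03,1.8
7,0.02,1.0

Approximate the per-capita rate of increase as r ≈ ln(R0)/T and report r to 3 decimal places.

0.873

R0 = Σ lx·mx = 0 + 2.601 + 1.2 + 0.697 + 0.208 + 0.085 + 0.054 + 0.02 = 4.865
Σ x·lx·mx = 8.813; T = 8.813/4.865 = 1.81151…
r ≈ ln(R0)/T = ln(4.865)/1.81151… = 0.87334… → 0.873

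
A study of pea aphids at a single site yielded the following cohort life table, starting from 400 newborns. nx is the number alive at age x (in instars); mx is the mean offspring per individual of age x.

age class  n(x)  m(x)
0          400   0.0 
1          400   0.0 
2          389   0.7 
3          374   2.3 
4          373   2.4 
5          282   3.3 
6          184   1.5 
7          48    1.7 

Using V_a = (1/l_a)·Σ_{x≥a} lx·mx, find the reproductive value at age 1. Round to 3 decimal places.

lx = nx/n0 = nx/400: 1, 1, 0.9725, 0.935, 0.9325, 0.705, 0.46, 0.12
lx·mx for x ≥ 1: 0, 0.68075, 2.1505, 2.238, 2.3265, 0.69, 0.204 → sum = 8.28975
V_1 = 8.28975 / l_1 = 8.28975 / 1 = 8.28975 → 8.290

8.290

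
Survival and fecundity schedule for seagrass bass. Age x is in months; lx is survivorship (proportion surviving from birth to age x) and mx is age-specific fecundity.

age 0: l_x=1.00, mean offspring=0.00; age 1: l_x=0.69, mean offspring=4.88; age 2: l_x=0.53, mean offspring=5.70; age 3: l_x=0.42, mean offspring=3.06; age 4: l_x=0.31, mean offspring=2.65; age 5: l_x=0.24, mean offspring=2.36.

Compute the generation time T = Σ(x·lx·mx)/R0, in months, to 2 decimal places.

2.14

lx·mx: 0, 3.3672, 3.021, 1.2852, 0.8215, 0.5664 → R0 = 9.0613
x·lx·mx: 0, 3.3672, 6.042, 3.8556, 3.286, 2.832 → Σ = 19.3828
T = 19.3828 / 9.0613 = 2.139075… → 2.14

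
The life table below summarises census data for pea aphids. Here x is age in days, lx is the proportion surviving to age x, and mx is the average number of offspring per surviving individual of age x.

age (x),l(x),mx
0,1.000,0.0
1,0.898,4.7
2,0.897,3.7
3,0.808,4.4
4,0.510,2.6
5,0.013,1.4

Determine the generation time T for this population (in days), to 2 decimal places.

2.16

lx·mx: 0, 4.2206, 3.3189, 3.5552, 1.326, 0.0182 → R0 = 12.4389
x·lx·mx: 0, 4.2206, 6.6378, 10.6656, 5.304, 0.091 → Σ = 26.919
T = 26.919 / 12.4389 = 2.164098… → 2.16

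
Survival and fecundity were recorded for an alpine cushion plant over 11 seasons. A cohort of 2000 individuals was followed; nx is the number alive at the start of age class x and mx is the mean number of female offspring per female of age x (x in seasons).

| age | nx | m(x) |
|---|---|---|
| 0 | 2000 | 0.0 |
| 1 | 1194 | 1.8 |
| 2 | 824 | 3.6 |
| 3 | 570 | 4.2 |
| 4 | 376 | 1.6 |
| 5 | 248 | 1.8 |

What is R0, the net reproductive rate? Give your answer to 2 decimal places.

4.28

lx = nx/n0 = nx/2000: 1, 0.597, 0.412, 0.285, 0.188, 0.124
lx·mx by age: 0, 1.0746, 1.4832, 1.197, 0.3008, 0.2232
R0 = Σ lx·mx = 4.2788 → 4.28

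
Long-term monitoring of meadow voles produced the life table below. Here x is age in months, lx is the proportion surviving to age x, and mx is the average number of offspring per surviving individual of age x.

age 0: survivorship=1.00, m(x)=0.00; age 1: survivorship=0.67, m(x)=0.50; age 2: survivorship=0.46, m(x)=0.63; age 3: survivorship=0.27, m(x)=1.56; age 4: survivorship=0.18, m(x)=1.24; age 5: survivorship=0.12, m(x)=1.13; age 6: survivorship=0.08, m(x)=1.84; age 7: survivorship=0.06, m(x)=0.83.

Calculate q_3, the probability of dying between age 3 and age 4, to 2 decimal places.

q_3 = (l_3 − l_4) / l_3 = (0.27 − 0.18) / 0.27
     = 0.09 / 0.27 = 0.333333… → 0.33

0.33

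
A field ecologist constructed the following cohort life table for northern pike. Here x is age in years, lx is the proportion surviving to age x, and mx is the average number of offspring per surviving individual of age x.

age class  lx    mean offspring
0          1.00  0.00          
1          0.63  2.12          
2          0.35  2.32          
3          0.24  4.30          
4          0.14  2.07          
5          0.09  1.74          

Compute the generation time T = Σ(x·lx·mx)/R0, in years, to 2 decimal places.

lx·mx: 0, 1.3356, 0.812, 1.032, 0.2898, 0.1566 → R0 = 3.626
x·lx·mx: 0, 1.3356, 1.624, 3.096, 1.1592, 0.783 → Σ = 7.9978
T = 7.9978 / 3.626 = 2.205681… → 2.21

2.21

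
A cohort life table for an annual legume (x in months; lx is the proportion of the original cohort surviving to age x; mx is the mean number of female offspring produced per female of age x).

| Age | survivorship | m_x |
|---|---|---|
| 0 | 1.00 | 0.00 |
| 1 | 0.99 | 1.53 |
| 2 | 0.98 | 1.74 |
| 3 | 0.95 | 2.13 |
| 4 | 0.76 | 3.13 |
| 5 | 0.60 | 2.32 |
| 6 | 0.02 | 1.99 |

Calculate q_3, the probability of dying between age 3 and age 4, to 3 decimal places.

0.200

q_3 = (l_3 − l_4) / l_3 = (0.95 − 0.76) / 0.95
     = 0.19 / 0.95 = 0.2 → 0.200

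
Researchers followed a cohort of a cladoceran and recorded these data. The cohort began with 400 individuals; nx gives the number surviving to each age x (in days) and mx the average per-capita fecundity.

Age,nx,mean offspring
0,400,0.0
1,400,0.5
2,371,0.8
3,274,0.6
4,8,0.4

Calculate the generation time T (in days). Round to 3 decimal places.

1.956

lx = nx/n0 = nx/400: 1, 1, 0.9275, 0.685, 0.02
lx·mx: 0, 0.5, 0.742, 0.411, 0.008 → R0 = 1.661
x·lx·mx: 0, 0.5, 1.484, 1.233, 0.032 → Σ = 3.249
T = 3.249 / 1.661 = 1.956051… → 1.956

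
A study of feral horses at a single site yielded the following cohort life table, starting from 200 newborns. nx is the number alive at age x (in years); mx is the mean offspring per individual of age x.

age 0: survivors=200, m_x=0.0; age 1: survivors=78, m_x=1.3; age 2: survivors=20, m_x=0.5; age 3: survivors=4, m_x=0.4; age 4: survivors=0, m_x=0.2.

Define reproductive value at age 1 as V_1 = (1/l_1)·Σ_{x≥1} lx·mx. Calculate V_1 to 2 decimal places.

lx = nx/n0 = nx/200: 1, 0.39, 0.1, 0.02, 0
lx·mx for x ≥ 1: 0.507, 0.05, 0.008, 0 → sum = 0.565
V_1 = 0.565 / l_1 = 0.565 / 0.39 = 1.448718… → 1.45

1.45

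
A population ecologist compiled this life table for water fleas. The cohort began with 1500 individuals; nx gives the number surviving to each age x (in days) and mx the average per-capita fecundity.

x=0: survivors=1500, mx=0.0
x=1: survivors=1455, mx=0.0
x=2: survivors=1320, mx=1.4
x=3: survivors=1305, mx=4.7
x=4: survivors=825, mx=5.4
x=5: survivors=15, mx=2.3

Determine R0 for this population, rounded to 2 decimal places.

lx = nx/n0 = nx/1500: 1, 0.97, 0.88, 0.87, 0.55, 0.01
lx·mx by age: 0, 0, 1.232, 4.089, 2.97, 0.023
R0 = Σ lx·mx = 8.314 → 8.31

8.31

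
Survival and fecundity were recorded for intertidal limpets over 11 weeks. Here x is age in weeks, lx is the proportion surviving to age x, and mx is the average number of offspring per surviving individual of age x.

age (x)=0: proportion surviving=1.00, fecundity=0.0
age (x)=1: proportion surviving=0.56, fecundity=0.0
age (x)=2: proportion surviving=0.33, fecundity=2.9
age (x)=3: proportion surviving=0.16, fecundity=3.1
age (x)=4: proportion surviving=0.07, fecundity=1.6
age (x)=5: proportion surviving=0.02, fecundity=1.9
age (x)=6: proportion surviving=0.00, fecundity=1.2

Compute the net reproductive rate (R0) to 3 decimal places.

lx·mx by age: 0, 0, 0.957, 0.496, 0.112, 0.038, 0
R0 = Σ lx·mx = 1.603 → 1.603

1.603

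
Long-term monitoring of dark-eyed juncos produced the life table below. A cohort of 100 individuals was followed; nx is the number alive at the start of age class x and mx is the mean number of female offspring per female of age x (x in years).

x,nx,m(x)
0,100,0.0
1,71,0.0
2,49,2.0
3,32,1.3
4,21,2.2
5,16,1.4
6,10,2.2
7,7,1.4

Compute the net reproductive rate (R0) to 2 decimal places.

lx = nx/n0 = nx/100: 1, 0.71, 0.49, 0.32, 0.21, 0.16, 0.1, 0.07
lx·mx by age: 0, 0, 0.98, 0.416, 0.462, 0.224, 0.22, 0.098
R0 = Σ lx·mx = 2.4 → 2.40

2.40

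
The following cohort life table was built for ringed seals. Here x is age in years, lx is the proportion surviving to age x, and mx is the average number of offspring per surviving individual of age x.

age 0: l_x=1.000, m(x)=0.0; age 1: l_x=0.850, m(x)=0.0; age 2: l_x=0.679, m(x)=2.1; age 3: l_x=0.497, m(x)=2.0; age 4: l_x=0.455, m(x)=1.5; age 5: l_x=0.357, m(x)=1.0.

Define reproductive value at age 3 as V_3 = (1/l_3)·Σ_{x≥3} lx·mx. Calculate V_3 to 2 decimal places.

lx·mx for x ≥ 3: 0.994, 0.6825, 0.357 → sum = 2.0335
V_3 = 2.0335 / l_3 = 2.0335 / 0.497 = 4.091549… → 4.09

4.09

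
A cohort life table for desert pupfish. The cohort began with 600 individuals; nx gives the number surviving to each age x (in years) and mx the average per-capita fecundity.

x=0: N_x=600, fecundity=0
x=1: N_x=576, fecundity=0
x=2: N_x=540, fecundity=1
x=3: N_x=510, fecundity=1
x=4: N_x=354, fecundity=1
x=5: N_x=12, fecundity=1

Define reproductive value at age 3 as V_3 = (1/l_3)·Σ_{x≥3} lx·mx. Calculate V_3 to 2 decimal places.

1.72

lx = nx/n0 = nx/600: 1, 0.96, 0.9, 0.85, 0.59, 0.02
lx·mx for x ≥ 3: 0.85, 0.59, 0.02 → sum = 1.46
V_3 = 1.46 / l_3 = 1.46 / 0.85 = 1.717647… → 1.72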